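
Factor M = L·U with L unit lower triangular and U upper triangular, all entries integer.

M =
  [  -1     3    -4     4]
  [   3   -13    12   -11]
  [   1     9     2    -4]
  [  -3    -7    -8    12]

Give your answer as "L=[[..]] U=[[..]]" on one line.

  row1 -= -3·row0 → [0,-4,0,1]
  row2 -= -1·row0 → [0,12,-2,0]
  row3 -= 3·row0 → [0,-16,4,0]
  row2 -= -3·row1 → [0,0,-2,3]
  row3 -= 4·row1 → [0,0,4,-4]
  row3 -= -2·row2 → [0,0,0,2]

L=[[1,0,0,0],[-3,1,0,0],[-1,-3,1,0],[3,4,-2,1]] U=[[-1,3,-4,4],[0,-4,0,1],[0,0,-2,3],[0,0,0,2]]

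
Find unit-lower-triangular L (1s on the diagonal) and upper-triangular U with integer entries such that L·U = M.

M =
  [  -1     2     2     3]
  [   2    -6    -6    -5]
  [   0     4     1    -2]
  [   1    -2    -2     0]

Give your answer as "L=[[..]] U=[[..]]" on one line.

  row1 -= -2·row0 → [0,-2,-2,1]
  row2 -= 0·row0 → [0,4,1,-2]
  row3 -= -1·row0 → [0,0,0,3]
  row2 -= -2·row1 → [0,0,-3,0]
  row3 -= 0·row1 → [0,0,0,3]
  row3 -= 0·row2 → [0,0,0,3]

L=[[1,0,0,0],[-2,1,0,0],[0,-2,1,0],[-1,0,0,1]] U=[[-1,2,2,3],[0,-2,-2,1],[0,0,-3,0],[0,0,0,3]]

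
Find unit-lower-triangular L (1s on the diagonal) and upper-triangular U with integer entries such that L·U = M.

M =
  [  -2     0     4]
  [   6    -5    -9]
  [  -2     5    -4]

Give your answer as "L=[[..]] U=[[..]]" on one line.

  r1 -= -3·r0 → [0,-5,3]
  r2 -= 1·r0 → [0,5,-8]
  r2 -= -1·r1 → [0,0,-5]

L=[[1,0,0],[-3,1,0],[1,-1,1]] U=[[-2,0,4],[0,-5,3],[0,0,-5]]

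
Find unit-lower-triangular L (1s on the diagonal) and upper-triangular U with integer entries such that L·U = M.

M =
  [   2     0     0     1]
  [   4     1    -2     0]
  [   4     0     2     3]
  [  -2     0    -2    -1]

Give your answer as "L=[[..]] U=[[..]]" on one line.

  row1 -= 2·row0 → [0,1,-2,-2]
  row2 -= 2·row0 → [0,0,2,1]
  row3 -= -1·row0 → [0,0,-2,0]
  row2 -= 0·row1 → [0,0,2,1]
  row3 -= 0·row1 → [0,0,-2,0]
  row3 -= -1·row2 → [0,0,0,1]

L=[[1,0,0,0],[2,1,0,0],[2,0,1,0],[-1,0,-1,1]] U=[[2,0,0,1],[0,1,-2,-2],[0,0,2,1],[0,0,0,1]]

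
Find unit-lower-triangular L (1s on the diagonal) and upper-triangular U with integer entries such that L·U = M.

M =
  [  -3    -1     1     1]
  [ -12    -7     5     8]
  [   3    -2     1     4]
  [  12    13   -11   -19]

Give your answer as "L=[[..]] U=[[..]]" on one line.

L=[[1,0,0,0],[4,1,0,0],[-1,1,1,0],[-4,-3,-4,1]] U=[[-3,-1,1,1],[0,-3,1,4],[0,0,1,1],[0,0,0,1]]

  r1 -= 4·r0 → [0,-3,1,4]
  r2 -= -1·r0 → [0,-3,2,5]
  r3 -= -4·r0 → [0,9,-7,-15]
  r2 -= 1·r1 → [0,0,1,1]
  r3 -= -3·r1 → [0,0,-4,-3]
  r3 -= -4·r2 → [0,0,0,1]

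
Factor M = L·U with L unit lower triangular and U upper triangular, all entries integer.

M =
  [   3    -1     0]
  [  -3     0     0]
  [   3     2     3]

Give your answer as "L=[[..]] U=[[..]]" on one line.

  R1 -= -1·R0 → [0,-1,0]
  R2 -= 1·R0 → [0,3,3]
  R2 -= -3·R1 → [0,0,3]

L=[[1,0,0],[-1,1,0],[1,-3,1]] U=[[3,-1,0],[0,-1,0],[0,0,3]]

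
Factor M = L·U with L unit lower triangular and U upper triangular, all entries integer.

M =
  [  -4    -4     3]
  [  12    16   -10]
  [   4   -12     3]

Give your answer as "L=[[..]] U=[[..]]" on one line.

L=[[1,0,0],[-3,1,0],[-1,-4,1]] U=[[-4,-4,3],[0,4,-1],[0,0,2]]

  row1 -= -3·row0 → [0,4,-1]
  row2 -= -1·row0 → [0,-16,6]
  row2 -= -4·row1 → [0,0,2]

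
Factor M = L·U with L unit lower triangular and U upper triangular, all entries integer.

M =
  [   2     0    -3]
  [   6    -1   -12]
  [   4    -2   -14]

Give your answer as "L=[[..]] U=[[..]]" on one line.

L=[[1,0,0],[3,1,0],[2,2,1]] U=[[2,0,-3],[0,-1,-3],[0,0,-2]]

  row1 -= 3·row0 → [0,-1,-3]
  row2 -= 2·row0 → [0,-2,-8]
  row2 -= 2·row1 → [0,0,-2]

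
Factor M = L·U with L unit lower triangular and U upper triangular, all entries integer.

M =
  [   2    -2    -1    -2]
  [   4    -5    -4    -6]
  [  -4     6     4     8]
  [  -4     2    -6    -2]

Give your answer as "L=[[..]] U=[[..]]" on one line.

L=[[1,0,0,0],[2,1,0,0],[-2,-2,1,0],[-2,2,2,1]] U=[[2,-2,-1,-2],[0,-1,-2,-2],[0,0,-2,0],[0,0,0,-2]]

  R1 -= 2·R0 → [0,-1,-2,-2]
  R2 -= -2·R0 → [0,2,2,4]
  R3 -= -2·R0 → [0,-2,-8,-6]
  R2 -= -2·R1 → [0,0,-2,0]
  R3 -= 2·R1 → [0,0,-4,-2]
  R3 -= 2·R2 → [0,0,0,-2]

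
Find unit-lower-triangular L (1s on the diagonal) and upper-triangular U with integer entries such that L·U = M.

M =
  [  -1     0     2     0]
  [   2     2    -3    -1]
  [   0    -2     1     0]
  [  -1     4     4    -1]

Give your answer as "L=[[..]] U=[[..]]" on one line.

  R1 -= -2·R0 → [0,2,1,-1]
  R2 -= 0·R0 → [0,-2,1,0]
  R3 -= 1·R0 → [0,4,2,-1]
  R2 -= -1·R1 → [0,0,2,-1]
  R3 -= 2·R1 → [0,0,0,1]
  R3 -= 0·R2 → [0,0,0,1]

L=[[1,0,0,0],[-2,1,0,0],[0,-1,1,0],[1,2,0,1]] U=[[-1,0,2,0],[0,2,1,-1],[0,0,2,-1],[0,0,0,1]]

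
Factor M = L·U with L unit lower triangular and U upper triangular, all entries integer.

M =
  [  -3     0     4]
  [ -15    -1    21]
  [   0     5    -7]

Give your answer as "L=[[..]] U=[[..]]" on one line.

L=[[1,0,0],[5,1,0],[0,-5,1]] U=[[-3,0,4],[0,-1,1],[0,0,-2]]

  R1 -= 5·R0 → [0,-1,1]
  R2 -= 0·R0 → [0,5,-7]
  R2 -= -5·R1 → [0,0,-2]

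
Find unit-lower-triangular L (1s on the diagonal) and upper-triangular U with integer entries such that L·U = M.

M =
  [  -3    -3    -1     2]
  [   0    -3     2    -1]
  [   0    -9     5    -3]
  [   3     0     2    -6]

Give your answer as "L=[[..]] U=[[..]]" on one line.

  row1 -= 0·row0 → [0,-3,2,-1]
  row2 -= 0·row0 → [0,-9,5,-3]
  row3 -= -1·row0 → [0,-3,1,-4]
  row2 -= 3·row1 → [0,0,-1,0]
  row3 -= 1·row1 → [0,0,-1,-3]
  row3 -= 1·row2 → [0,0,0,-3]

L=[[1,0,0,0],[0,1,0,0],[0,3,1,0],[-1,1,1,1]] U=[[-3,-3,-1,2],[0,-3,2,-1],[0,0,-1,0],[0,0,0,-3]]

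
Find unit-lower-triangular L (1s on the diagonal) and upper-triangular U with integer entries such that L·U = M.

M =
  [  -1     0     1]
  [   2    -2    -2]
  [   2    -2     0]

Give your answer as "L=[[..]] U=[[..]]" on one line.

  row1 -= -2·row0 → [0,-2,0]
  row2 -= -2·row0 → [0,-2,2]
  row2 -= 1·row1 → [0,0,2]

L=[[1,0,0],[-2,1,0],[-2,1,1]] U=[[-1,0,1],[0,-2,0],[0,0,2]]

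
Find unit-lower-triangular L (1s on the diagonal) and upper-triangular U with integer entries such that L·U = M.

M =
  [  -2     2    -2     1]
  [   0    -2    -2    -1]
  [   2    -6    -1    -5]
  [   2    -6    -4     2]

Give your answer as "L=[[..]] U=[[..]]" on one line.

L=[[1,0,0,0],[0,1,0,0],[-1,2,1,0],[-1,2,-2,1]] U=[[-2,2,-2,1],[0,-2,-2,-1],[0,0,1,-2],[0,0,0,1]]

  row1 -= 0·row0 → [0,-2,-2,-1]
  row2 -= -1·row0 → [0,-4,-3,-4]
  row3 -= -1·row0 → [0,-4,-6,3]
  row2 -= 2·row1 → [0,0,1,-2]
  row3 -= 2·row1 → [0,0,-2,5]
  row3 -= -2·row2 → [0,0,0,1]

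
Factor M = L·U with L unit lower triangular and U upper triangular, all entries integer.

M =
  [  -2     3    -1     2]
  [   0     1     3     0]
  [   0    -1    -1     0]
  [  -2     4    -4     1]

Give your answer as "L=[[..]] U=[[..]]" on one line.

  r1 -= 0·r0 → [0,1,3,0]
  r2 -= 0·r0 → [0,-1,-1,0]
  r3 -= 1·r0 → [0,1,-3,-1]
  r2 -= -1·r1 → [0,0,2,0]
  r3 -= 1·r1 → [0,0,-6,-1]
  r3 -= -3·r2 → [0,0,0,-1]

L=[[1,0,0,0],[0,1,0,0],[0,-1,1,0],[1,1,-3,1]] U=[[-2,3,-1,2],[0,1,3,0],[0,0,2,0],[0,0,0,-1]]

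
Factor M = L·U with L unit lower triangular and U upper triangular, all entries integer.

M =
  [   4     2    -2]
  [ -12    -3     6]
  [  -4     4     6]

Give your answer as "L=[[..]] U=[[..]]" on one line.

L=[[1,0,0],[-3,1,0],[-1,2,1]] U=[[4,2,-2],[0,3,0],[0,0,4]]

  row1 -= -3·row0 → [0,3,0]
  row2 -= -1·row0 → [0,6,4]
  row2 -= 2·row1 → [0,0,4]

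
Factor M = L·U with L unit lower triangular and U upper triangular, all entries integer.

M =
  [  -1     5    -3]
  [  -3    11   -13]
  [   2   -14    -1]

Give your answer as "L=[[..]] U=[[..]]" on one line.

L=[[1,0,0],[3,1,0],[-2,1,1]] U=[[-1,5,-3],[0,-4,-4],[0,0,-3]]

  row1 -= 3·row0 → [0,-4,-4]
  row2 -= -2·row0 → [0,-4,-7]
  row2 -= 1·row1 → [0,0,-3]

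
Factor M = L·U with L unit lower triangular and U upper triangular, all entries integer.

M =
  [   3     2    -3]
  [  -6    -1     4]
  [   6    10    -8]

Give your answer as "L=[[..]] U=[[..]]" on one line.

  r1 -= -2·r0 → [0,3,-2]
  r2 -= 2·r0 → [0,6,-2]
  r2 -= 2·r1 → [0,0,2]

L=[[1,0,0],[-2,1,0],[2,2,1]] U=[[3,2,-3],[0,3,-2],[0,0,2]]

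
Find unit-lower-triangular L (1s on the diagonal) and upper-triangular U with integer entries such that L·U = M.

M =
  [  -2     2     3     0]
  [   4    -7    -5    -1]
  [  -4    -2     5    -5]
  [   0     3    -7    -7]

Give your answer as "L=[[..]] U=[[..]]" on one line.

  row1 -= -2·row0 → [0,-3,1,-1]
  row2 -= 2·row0 → [0,-6,-1,-5]
  row3 -= 0·row0 → [0,3,-7,-7]
  row2 -= 2·row1 → [0,0,-3,-3]
  row3 -= -1·row1 → [0,0,-6,-8]
  row3 -= 2·row2 → [0,0,0,-2]

L=[[1,0,0,0],[-2,1,0,0],[2,2,1,0],[0,-1,2,1]] U=[[-2,2,3,0],[0,-3,1,-1],[0,0,-3,-3],[0,0,0,-2]]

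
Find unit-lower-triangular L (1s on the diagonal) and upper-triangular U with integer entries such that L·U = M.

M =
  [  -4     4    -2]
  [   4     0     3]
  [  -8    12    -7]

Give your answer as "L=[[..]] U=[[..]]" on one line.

L=[[1,0,0],[-1,1,0],[2,1,1]] U=[[-4,4,-2],[0,4,1],[0,0,-4]]

  row1 -= -1·row0 → [0,4,1]
  row2 -= 2·row0 → [0,4,-3]
  row2 -= 1·row1 → [0,0,-4]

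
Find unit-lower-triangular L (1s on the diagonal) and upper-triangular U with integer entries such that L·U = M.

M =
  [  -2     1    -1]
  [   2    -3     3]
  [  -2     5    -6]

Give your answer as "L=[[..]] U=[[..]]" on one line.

  R1 -= -1·R0 → [0,-2,2]
  R2 -= 1·R0 → [0,4,-5]
  R2 -= -2·R1 → [0,0,-1]

L=[[1,0,0],[-1,1,0],[1,-2,1]] U=[[-2,1,-1],[0,-2,2],[0,0,-1]]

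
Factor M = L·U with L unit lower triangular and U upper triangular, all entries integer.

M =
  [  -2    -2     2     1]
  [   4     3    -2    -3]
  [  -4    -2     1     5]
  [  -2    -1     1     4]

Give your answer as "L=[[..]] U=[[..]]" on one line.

  r1 -= -2·r0 → [0,-1,2,-1]
  r2 -= 2·r0 → [0,2,-3,3]
  r3 -= 1·r0 → [0,1,-1,3]
  r2 -= -2·r1 → [0,0,1,1]
  r3 -= -1·r1 → [0,0,1,2]
  r3 -= 1·r2 → [0,0,0,1]

L=[[1,0,0,0],[-2,1,0,0],[2,-2,1,0],[1,-1,1,1]] U=[[-2,-2,2,1],[0,-1,2,-1],[0,0,1,1],[0,0,0,1]]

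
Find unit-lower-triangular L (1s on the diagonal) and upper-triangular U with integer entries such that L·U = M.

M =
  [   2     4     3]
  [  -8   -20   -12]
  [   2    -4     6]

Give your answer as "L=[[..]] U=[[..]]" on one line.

L=[[1,0,0],[-4,1,0],[1,2,1]] U=[[2,4,3],[0,-4,0],[0,0,3]]

  row1 -= -4·row0 → [0,-4,0]
  row2 -= 1·row0 → [0,-8,3]
  row2 -= 2·row1 → [0,0,3]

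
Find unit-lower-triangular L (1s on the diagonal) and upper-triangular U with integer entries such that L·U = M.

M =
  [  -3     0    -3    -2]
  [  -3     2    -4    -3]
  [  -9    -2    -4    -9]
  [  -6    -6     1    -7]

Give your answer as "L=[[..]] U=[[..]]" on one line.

  row1 -= 1·row0 → [0,2,-1,-1]
  row2 -= 3·row0 → [0,-2,5,-3]
  row3 -= 2·row0 → [0,-6,7,-3]
  row2 -= -1·row1 → [0,0,4,-4]
  row3 -= -3·row1 → [0,0,4,-6]
  row3 -= 1·row2 → [0,0,0,-2]

L=[[1,0,0,0],[1,1,0,0],[3,-1,1,0],[2,-3,1,1]] U=[[-3,0,-3,-2],[0,2,-1,-1],[0,0,4,-4],[0,0,0,-2]]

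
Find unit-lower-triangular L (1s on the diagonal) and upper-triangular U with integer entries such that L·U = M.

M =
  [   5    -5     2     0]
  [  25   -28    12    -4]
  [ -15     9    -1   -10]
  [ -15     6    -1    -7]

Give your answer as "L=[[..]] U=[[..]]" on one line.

  row1 -= 5·row0 → [0,-3,2,-4]
  row2 -= -3·row0 → [0,-6,5,-10]
  row3 -= -3·row0 → [0,-9,5,-7]
  row2 -= 2·row1 → [0,0,1,-2]
  row3 -= 3·row1 → [0,0,-1,5]
  row3 -= -1·row2 → [0,0,0,3]

L=[[1,0,0,0],[5,1,0,0],[-3,2,1,0],[-3,3,-1,1]] U=[[5,-5,2,0],[0,-3,2,-4],[0,0,1,-2],[0,0,0,3]]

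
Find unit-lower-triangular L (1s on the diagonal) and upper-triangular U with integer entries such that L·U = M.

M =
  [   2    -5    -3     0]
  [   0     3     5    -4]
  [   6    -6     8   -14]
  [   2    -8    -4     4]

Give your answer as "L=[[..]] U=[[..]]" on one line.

  R1 -= 0·R0 → [0,3,5,-4]
  R2 -= 3·R0 → [0,9,17,-14]
  R3 -= 1·R0 → [0,-3,-1,4]
  R2 -= 3·R1 → [0,0,2,-2]
  R3 -= -1·R1 → [0,0,4,0]
  R3 -= 2·R2 → [0,0,0,4]

L=[[1,0,0,0],[0,1,0,0],[3,3,1,0],[1,-1,2,1]] U=[[2,-5,-3,0],[0,3,5,-4],[0,0,2,-2],[0,0,0,4]]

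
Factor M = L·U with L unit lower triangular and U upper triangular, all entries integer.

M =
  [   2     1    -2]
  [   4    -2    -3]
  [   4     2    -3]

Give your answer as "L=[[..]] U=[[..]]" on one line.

  row1 -= 2·row0 → [0,-4,1]
  row2 -= 2·row0 → [0,0,1]
  row2 -= 0·row1 → [0,0,1]

L=[[1,0,0],[2,1,0],[2,0,1]] U=[[2,1,-2],[0,-4,1],[0,0,1]]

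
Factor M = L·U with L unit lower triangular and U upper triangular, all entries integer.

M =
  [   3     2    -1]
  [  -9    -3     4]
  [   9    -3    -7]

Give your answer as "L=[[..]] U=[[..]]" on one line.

  row1 -= -3·row0 → [0,3,1]
  row2 -= 3·row0 → [0,-9,-4]
  row2 -= -3·row1 → [0,0,-1]

L=[[1,0,0],[-3,1,0],[3,-3,1]] U=[[3,2,-1],[0,3,1],[0,0,-1]]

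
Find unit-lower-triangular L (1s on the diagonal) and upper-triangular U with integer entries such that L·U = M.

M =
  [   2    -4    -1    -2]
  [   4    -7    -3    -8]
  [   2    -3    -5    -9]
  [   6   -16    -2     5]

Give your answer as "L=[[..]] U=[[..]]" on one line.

  r1 -= 2·r0 → [0,1,-1,-4]
  r2 -= 1·r0 → [0,1,-4,-7]
  r3 -= 3·r0 → [0,-4,1,11]
  r2 -= 1·r1 → [0,0,-3,-3]
  r3 -= -4·r1 → [0,0,-3,-5]
  r3 -= 1·r2 → [0,0,0,-2]

L=[[1,0,0,0],[2,1,0,0],[1,1,1,0],[3,-4,1,1]] U=[[2,-4,-1,-2],[0,1,-1,-4],[0,0,-3,-3],[0,0,0,-2]]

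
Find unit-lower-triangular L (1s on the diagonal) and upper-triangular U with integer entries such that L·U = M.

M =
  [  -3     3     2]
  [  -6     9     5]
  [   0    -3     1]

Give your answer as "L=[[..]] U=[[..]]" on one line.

  row1 -= 2·row0 → [0,3,1]
  row2 -= 0·row0 → [0,-3,1]
  row2 -= -1·row1 → [0,0,2]

L=[[1,0,0],[2,1,0],[0,-1,1]] U=[[-3,3,2],[0,3,1],[0,0,2]]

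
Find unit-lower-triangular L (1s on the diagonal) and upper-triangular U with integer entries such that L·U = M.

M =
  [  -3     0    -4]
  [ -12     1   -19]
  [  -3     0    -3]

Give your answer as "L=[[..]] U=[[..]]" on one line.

  r1 -= 4·r0 → [0,1,-3]
  r2 -= 1·r0 → [0,0,1]
  r2 -= 0·r1 → [0,0,1]

L=[[1,0,0],[4,1,0],[1,0,1]] U=[[-3,0,-4],[0,1,-3],[0,0,1]]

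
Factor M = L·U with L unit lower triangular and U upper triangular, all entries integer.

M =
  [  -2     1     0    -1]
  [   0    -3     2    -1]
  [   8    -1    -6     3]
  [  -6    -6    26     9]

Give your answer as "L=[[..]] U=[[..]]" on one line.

L=[[1,0,0,0],[0,1,0,0],[-4,-1,1,0],[3,3,-5,1]] U=[[-2,1,0,-1],[0,-3,2,-1],[0,0,-4,-2],[0,0,0,5]]

  r1 -= 0·r0 → [0,-3,2,-1]
  r2 -= -4·r0 → [0,3,-6,-1]
  r3 -= 3·r0 → [0,-9,26,12]
  r2 -= -1·r1 → [0,0,-4,-2]
  r3 -= 3·r1 → [0,0,20,15]
  r3 -= -5·r2 → [0,0,0,5]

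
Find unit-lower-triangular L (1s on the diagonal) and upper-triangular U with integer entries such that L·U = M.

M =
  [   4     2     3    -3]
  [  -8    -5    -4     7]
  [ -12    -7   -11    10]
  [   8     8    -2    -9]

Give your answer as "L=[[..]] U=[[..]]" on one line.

L=[[1,0,0,0],[-2,1,0,0],[-3,1,1,0],[2,-4,0,1]] U=[[4,2,3,-3],[0,-1,2,1],[0,0,-4,0],[0,0,0,1]]

  r1 -= -2·r0 → [0,-1,2,1]
  r2 -= -3·r0 → [0,-1,-2,1]
  r3 -= 2·r0 → [0,4,-8,-3]
  r2 -= 1·r1 → [0,0,-4,0]
  r3 -= -4·r1 → [0,0,0,1]
  r3 -= 0·r2 → [0,0,0,1]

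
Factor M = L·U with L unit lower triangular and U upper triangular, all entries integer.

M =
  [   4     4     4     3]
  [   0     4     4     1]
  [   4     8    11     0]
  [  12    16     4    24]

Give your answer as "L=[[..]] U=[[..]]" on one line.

  r1 -= 0·r0 → [0,4,4,1]
  r2 -= 1·r0 → [0,4,7,-3]
  r3 -= 3·r0 → [0,4,-8,15]
  r2 -= 1·r1 → [0,0,3,-4]
  r3 -= 1·r1 → [0,0,-12,14]
  r3 -= -4·r2 → [0,0,0,-2]

L=[[1,0,0,0],[0,1,0,0],[1,1,1,0],[3,1,-4,1]] U=[[4,4,4,3],[0,4,4,1],[0,0,3,-4],[0,0,0,-2]]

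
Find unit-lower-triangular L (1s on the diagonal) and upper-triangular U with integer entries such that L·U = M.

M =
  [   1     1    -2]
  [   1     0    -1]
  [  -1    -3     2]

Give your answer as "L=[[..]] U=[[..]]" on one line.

L=[[1,0,0],[1,1,0],[-1,2,1]] U=[[1,1,-2],[0,-1,1],[0,0,-2]]

  R1 -= 1·R0 → [0,-1,1]
  R2 -= -1·R0 → [0,-2,0]
  R2 -= 2·R1 → [0,0,-2]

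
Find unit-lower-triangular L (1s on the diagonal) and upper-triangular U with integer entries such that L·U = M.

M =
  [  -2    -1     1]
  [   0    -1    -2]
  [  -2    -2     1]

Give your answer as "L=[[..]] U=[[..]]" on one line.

L=[[1,0,0],[0,1,0],[1,1,1]] U=[[-2,-1,1],[0,-1,-2],[0,0,2]]

  r1 -= 0·r0 → [0,-1,-2]
  r2 -= 1·r0 → [0,-1,0]
  r2 -= 1·r1 → [0,0,2]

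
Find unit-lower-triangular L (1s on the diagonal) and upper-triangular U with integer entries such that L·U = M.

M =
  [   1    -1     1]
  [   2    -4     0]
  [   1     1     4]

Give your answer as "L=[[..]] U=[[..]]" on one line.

L=[[1,0,0],[2,1,0],[1,-1,1]] U=[[1,-1,1],[0,-2,-2],[0,0,1]]

  row1 -= 2·row0 → [0,-2,-2]
  row2 -= 1·row0 → [0,2,3]
  row2 -= -1·row1 → [0,0,1]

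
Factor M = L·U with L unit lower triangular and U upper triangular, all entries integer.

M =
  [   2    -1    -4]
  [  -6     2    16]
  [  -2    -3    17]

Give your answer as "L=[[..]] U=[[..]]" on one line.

L=[[1,0,0],[-3,1,0],[-1,4,1]] U=[[2,-1,-4],[0,-1,4],[0,0,-3]]

  row1 -= -3·row0 → [0,-1,4]
  row2 -= -1·row0 → [0,-4,13]
  row2 -= 4·row1 → [0,0,-3]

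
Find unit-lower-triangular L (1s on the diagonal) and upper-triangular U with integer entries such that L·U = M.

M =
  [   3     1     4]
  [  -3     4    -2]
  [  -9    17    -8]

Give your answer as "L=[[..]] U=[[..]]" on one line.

L=[[1,0,0],[-1,1,0],[-3,4,1]] U=[[3,1,4],[0,5,2],[0,0,-4]]

  r1 -= -1·r0 → [0,5,2]
  r2 -= -3·r0 → [0,20,4]
  r2 -= 4·r1 → [0,0,-4]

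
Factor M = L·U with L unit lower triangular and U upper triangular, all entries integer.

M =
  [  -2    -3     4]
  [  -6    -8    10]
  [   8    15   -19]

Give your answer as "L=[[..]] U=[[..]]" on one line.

L=[[1,0,0],[3,1,0],[-4,3,1]] U=[[-2,-3,4],[0,1,-2],[0,0,3]]

  R1 -= 3·R0 → [0,1,-2]
  R2 -= -4·R0 → [0,3,-3]
  R2 -= 3·R1 → [0,0,3]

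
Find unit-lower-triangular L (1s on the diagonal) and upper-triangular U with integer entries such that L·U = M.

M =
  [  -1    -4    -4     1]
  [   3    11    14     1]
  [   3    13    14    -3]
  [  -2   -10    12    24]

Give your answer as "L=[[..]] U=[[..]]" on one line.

L=[[1,0,0,0],[-3,1,0,0],[-3,-1,1,0],[2,2,4,1]] U=[[-1,-4,-4,1],[0,-1,2,4],[0,0,4,4],[0,0,0,-2]]

  row1 -= -3·row0 → [0,-1,2,4]
  row2 -= -3·row0 → [0,1,2,0]
  row3 -= 2·row0 → [0,-2,20,22]
  row2 -= -1·row1 → [0,0,4,4]
  row3 -= 2·row1 → [0,0,16,14]
  row3 -= 4·row2 → [0,0,0,-2]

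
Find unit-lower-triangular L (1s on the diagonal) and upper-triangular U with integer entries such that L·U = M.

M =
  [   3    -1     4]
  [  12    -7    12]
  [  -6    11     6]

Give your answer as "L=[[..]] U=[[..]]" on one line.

  r1 -= 4·r0 → [0,-3,-4]
  r2 -= -2·r0 → [0,9,14]
  r2 -= -3·r1 → [0,0,2]

L=[[1,0,0],[4,1,0],[-2,-3,1]] U=[[3,-1,4],[0,-3,-4],[0,0,2]]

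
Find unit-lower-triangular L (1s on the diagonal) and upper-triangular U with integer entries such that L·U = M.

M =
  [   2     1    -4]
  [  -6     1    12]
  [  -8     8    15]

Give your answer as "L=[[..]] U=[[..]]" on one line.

L=[[1,0,0],[-3,1,0],[-4,3,1]] U=[[2,1,-4],[0,4,0],[0,0,-1]]

  row1 -= -3·row0 → [0,4,0]
  row2 -= -4·row0 → [0,12,-1]
  row2 -= 3·row1 → [0,0,-1]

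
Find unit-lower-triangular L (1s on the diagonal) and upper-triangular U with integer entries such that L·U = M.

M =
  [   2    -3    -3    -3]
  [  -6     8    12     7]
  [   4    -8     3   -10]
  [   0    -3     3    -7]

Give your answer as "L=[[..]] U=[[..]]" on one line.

  r1 -= -3·r0 → [0,-1,3,-2]
  r2 -= 2·r0 → [0,-2,9,-4]
  r3 -= 0·r0 → [0,-3,3,-7]
  r2 -= 2·r1 → [0,0,3,0]
  r3 -= 3·r1 → [0,0,-6,-1]
  r3 -= -2·r2 → [0,0,0,-1]

L=[[1,0,0,0],[-3,1,0,0],[2,2,1,0],[0,3,-2,1]] U=[[2,-3,-3,-3],[0,-1,3,-2],[0,0,3,0],[0,0,0,-1]]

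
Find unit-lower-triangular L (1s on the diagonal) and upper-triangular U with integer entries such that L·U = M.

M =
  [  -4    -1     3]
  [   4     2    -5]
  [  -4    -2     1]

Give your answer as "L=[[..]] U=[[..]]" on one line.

L=[[1,0,0],[-1,1,0],[1,-1,1]] U=[[-4,-1,3],[0,1,-2],[0,0,-4]]

  row1 -= -1·row0 → [0,1,-2]
  row2 -= 1·row0 → [0,-1,-2]
  row2 -= -1·row1 → [0,0,-4]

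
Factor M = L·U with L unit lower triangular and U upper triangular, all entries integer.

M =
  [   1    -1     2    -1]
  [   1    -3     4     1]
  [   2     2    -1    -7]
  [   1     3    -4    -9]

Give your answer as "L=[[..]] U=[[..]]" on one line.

L=[[1,0,0,0],[1,1,0,0],[2,-2,1,0],[1,-2,2,1]] U=[[1,-1,2,-1],[0,-2,2,2],[0,0,-1,-1],[0,0,0,-2]]

  R1 -= 1·R0 → [0,-2,2,2]
  R2 -= 2·R0 → [0,4,-5,-5]
  R3 -= 1·R0 → [0,4,-6,-8]
  R2 -= -2·R1 → [0,0,-1,-1]
  R3 -= -2·R1 → [0,0,-2,-4]
  R3 -= 2·R2 → [0,0,0,-2]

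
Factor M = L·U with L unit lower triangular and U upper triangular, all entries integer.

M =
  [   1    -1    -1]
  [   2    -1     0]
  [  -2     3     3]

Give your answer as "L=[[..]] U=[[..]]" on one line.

  R1 -= 2·R0 → [0,1,2]
  R2 -= -2·R0 → [0,1,1]
  R2 -= 1·R1 → [0,0,-1]

L=[[1,0,0],[2,1,0],[-2,1,1]] U=[[1,-1,-1],[0,1,2],[0,0,-1]]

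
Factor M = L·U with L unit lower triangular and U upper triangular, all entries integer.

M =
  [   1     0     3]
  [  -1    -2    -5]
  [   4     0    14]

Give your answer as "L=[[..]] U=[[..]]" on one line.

  r1 -= -1·r0 → [0,-2,-2]
  r2 -= 4·r0 → [0,0,2]
  r2 -= 0·r1 → [0,0,2]

L=[[1,0,0],[-1,1,0],[4,0,1]] U=[[1,0,3],[0,-2,-2],[0,0,2]]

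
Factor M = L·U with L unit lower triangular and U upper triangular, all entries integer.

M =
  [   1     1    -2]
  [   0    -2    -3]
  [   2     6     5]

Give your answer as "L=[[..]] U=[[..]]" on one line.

  row1 -= 0·row0 → [0,-2,-3]
  row2 -= 2·row0 → [0,4,9]
  row2 -= -2·row1 → [0,0,3]

L=[[1,0,0],[0,1,0],[2,-2,1]] U=[[1,1,-2],[0,-2,-3],[0,0,3]]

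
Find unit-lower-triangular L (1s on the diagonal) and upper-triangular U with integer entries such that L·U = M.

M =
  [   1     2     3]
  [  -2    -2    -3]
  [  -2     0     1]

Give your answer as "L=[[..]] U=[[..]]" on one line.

  row1 -= -2·row0 → [0,2,3]
  row2 -= -2·row0 → [0,4,7]
  row2 -= 2·row1 → [0,0,1]

L=[[1,0,0],[-2,1,0],[-2,2,1]] U=[[1,2,3],[0,2,3],[0,0,1]]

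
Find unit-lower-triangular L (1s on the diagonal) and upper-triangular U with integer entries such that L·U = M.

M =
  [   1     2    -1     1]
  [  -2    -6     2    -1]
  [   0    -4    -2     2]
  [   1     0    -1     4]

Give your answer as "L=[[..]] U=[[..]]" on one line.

L=[[1,0,0,0],[-2,1,0,0],[0,2,1,0],[1,1,0,1]] U=[[1,2,-1,1],[0,-2,0,1],[0,0,-2,0],[0,0,0,2]]

  row1 -= -2·row0 → [0,-2,0,1]
  row2 -= 0·row0 → [0,-4,-2,2]
  row3 -= 1·row0 → [0,-2,0,3]
  row2 -= 2·row1 → [0,0,-2,0]
  row3 -= 1·row1 → [0,0,0,2]
  row3 -= 0·row2 → [0,0,0,2]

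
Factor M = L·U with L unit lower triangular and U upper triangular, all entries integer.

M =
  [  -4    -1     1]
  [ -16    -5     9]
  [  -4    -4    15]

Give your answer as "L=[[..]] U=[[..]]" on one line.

  R1 -= 4·R0 → [0,-1,5]
  R2 -= 1·R0 → [0,-3,14]
  R2 -= 3·R1 → [0,0,-1]

L=[[1,0,0],[4,1,0],[1,3,1]] U=[[-4,-1,1],[0,-1,5],[0,0,-1]]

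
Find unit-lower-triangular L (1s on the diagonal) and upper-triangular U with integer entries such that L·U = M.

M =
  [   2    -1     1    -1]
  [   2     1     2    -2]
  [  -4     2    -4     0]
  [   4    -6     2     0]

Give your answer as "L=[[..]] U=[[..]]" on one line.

  R1 -= 1·R0 → [0,2,1,-1]
  R2 -= -2·R0 → [0,0,-2,-2]
  R3 -= 2·R0 → [0,-4,0,2]
  R2 -= 0·R1 → [0,0,-2,-2]
  R3 -= -2·R1 → [0,0,2,0]
  R3 -= -1·R2 → [0,0,0,-2]

L=[[1,0,0,0],[1,1,0,0],[-2,0,1,0],[2,-2,-1,1]] U=[[2,-1,1,-1],[0,2,1,-1],[0,0,-2,-2],[0,0,0,-2]]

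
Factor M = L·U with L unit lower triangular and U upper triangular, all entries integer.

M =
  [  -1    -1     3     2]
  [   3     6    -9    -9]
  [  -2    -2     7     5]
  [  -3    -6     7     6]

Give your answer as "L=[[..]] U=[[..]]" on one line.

  r1 -= -3·r0 → [0,3,0,-3]
  r2 -= 2·r0 → [0,0,1,1]
  r3 -= 3·r0 → [0,-3,-2,0]
  r2 -= 0·r1 → [0,0,1,1]
  r3 -= -1·r1 → [0,0,-2,-3]
  r3 -= -2·r2 → [0,0,0,-1]

L=[[1,0,0,0],[-3,1,0,0],[2,0,1,0],[3,-1,-2,1]] U=[[-1,-1,3,2],[0,3,0,-3],[0,0,1,1],[0,0,0,-1]]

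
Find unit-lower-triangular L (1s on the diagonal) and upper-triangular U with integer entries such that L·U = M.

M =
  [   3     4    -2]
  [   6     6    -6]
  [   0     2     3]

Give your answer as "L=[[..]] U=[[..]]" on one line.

  R1 -= 2·R0 → [0,-2,-2]
  R2 -= 0·R0 → [0,2,3]
  R2 -= -1·R1 → [0,0,1]

L=[[1,0,0],[2,1,0],[0,-1,1]] U=[[3,4,-2],[0,-2,-2],[0,0,1]]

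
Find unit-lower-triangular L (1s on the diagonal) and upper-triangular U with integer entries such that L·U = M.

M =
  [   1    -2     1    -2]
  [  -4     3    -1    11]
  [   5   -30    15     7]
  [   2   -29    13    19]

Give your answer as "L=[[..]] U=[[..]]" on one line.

  row1 -= -4·row0 → [0,-5,3,3]
  row2 -= 5·row0 → [0,-20,10,17]
  row3 -= 2·row0 → [0,-25,11,23]
  row2 -= 4·row1 → [0,0,-2,5]
  row3 -= 5·row1 → [0,0,-4,8]
  row3 -= 2·row2 → [0,0,0,-2]

L=[[1,0,0,0],[-4,1,0,0],[5,4,1,0],[2,5,2,1]] U=[[1,-2,1,-2],[0,-5,3,3],[0,0,-2,5],[0,0,0,-2]]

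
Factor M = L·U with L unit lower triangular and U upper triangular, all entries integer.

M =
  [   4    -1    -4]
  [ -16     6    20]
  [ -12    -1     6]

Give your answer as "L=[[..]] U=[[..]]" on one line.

L=[[1,0,0],[-4,1,0],[-3,-2,1]] U=[[4,-1,-4],[0,2,4],[0,0,2]]

  row1 -= -4·row0 → [0,2,4]
  row2 -= -3·row0 → [0,-4,-6]
  row2 -= -2·row1 → [0,0,2]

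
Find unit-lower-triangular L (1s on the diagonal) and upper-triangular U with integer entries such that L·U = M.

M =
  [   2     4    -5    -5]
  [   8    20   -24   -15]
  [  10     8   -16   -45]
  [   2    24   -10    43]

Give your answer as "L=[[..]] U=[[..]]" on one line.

L=[[1,0,0,0],[4,1,0,0],[5,-3,1,0],[1,5,-5,1]] U=[[2,4,-5,-5],[0,4,-4,5],[0,0,-3,-5],[0,0,0,-2]]

  row1 -= 4·row0 → [0,4,-4,5]
  row2 -= 5·row0 → [0,-12,9,-20]
  row3 -= 1·row0 → [0,20,-5,48]
  row2 -= -3·row1 → [0,0,-3,-5]
  row3 -= 5·row1 → [0,0,15,23]
  row3 -= -5·row2 → [0,0,0,-2]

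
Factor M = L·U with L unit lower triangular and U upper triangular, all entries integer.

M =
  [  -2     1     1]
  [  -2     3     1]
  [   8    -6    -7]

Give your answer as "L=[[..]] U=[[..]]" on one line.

L=[[1,0,0],[1,1,0],[-4,-1,1]] U=[[-2,1,1],[0,2,0],[0,0,-3]]

  R1 -= 1·R0 → [0,2,0]
  R2 -= -4·R0 → [0,-2,-3]
  R2 -= -1·R1 → [0,0,-3]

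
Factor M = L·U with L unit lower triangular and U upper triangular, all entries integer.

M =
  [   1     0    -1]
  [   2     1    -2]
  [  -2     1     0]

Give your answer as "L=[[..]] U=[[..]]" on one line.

  R1 -= 2·R0 → [0,1,0]
  R2 -= -2·R0 → [0,1,-2]
  R2 -= 1·R1 → [0,0,-2]

L=[[1,0,0],[2,1,0],[-2,1,1]] U=[[1,0,-1],[0,1,0],[0,0,-2]]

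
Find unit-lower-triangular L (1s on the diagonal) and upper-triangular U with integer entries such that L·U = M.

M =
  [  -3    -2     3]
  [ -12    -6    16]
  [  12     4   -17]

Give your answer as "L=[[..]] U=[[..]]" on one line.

  R1 -= 4·R0 → [0,2,4]
  R2 -= -4·R0 → [0,-4,-5]
  R2 -= -2·R1 → [0,0,3]

L=[[1,0,0],[4,1,0],[-4,-2,1]] U=[[-3,-2,3],[0,2,4],[0,0,3]]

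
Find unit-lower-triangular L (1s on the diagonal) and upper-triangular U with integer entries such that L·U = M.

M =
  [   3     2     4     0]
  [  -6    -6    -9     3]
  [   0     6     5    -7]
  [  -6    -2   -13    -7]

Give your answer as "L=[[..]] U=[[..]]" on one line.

L=[[1,0,0,0],[-2,1,0,0],[0,-3,1,0],[-2,-1,-3,1]] U=[[3,2,4,0],[0,-2,-1,3],[0,0,2,2],[0,0,0,2]]

  R1 -= -2·R0 → [0,-2,-1,3]
  R2 -= 0·R0 → [0,6,5,-7]
  R3 -= -2·R0 → [0,2,-5,-7]
  R2 -= -3·R1 → [0,0,2,2]
  R3 -= -1·R1 → [0,0,-6,-4]
  R3 -= -3·R2 → [0,0,0,2]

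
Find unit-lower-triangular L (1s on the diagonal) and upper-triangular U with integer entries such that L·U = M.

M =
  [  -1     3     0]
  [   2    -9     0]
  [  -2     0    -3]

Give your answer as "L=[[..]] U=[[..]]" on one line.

L=[[1,0,0],[-2,1,0],[2,2,1]] U=[[-1,3,0],[0,-3,0],[0,0,-3]]

  r1 -= -2·r0 → [0,-3,0]
  r2 -= 2·r0 → [0,-6,-3]
  r2 -= 2·r1 → [0,0,-3]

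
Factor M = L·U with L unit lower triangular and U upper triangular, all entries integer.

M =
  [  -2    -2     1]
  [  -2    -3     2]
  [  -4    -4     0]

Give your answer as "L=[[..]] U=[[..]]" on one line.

L=[[1,0,0],[1,1,0],[2,0,1]] U=[[-2,-2,1],[0,-1,1],[0,0,-2]]

  row1 -= 1·row0 → [0,-1,1]
  row2 -= 2·row0 → [0,0,-2]
  row2 -= 0·row1 → [0,0,-2]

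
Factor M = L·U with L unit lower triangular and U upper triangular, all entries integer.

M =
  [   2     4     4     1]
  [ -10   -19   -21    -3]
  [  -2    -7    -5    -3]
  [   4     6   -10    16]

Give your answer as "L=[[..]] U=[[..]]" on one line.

  r1 -= -5·r0 → [0,1,-1,2]
  r2 -= -1·r0 → [0,-3,-1,-2]
  r3 -= 2·r0 → [0,-2,-18,14]
  r2 -= -3·r1 → [0,0,-4,4]
  r3 -= -2·r1 → [0,0,-20,18]
  r3 -= 5·r2 → [0,0,0,-2]

L=[[1,0,0,0],[-5,1,0,0],[-1,-3,1,0],[2,-2,5,1]] U=[[2,4,4,1],[0,1,-1,2],[0,0,-4,4],[0,0,0,-2]]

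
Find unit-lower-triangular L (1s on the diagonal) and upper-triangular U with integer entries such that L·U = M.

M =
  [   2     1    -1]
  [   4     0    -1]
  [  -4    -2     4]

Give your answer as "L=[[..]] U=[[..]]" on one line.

L=[[1,0,0],[2,1,0],[-2,0,1]] U=[[2,1,-1],[0,-2,1],[0,0,2]]

  row1 -= 2·row0 → [0,-2,1]
  row2 -= -2·row0 → [0,0,2]
  row2 -= 0·row1 → [0,0,2]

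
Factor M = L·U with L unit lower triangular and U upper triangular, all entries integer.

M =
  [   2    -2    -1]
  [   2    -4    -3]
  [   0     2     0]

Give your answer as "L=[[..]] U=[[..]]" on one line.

L=[[1,0,0],[1,1,0],[0,-1,1]] U=[[2,-2,-1],[0,-2,-2],[0,0,-2]]

  row1 -= 1·row0 → [0,-2,-2]
  row2 -= 0·row0 → [0,2,0]
  row2 -= -1·row1 → [0,0,-2]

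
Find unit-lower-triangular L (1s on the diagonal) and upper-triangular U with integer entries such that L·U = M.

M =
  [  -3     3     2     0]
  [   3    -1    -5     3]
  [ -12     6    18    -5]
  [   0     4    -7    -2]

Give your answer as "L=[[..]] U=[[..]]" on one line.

L=[[1,0,0,0],[-1,1,0,0],[4,-3,1,0],[0,2,-1,1]] U=[[-3,3,2,0],[0,2,-3,3],[0,0,1,4],[0,0,0,-4]]

  row1 -= -1·row0 → [0,2,-3,3]
  row2 -= 4·row0 → [0,-6,10,-5]
  row3 -= 0·row0 → [0,4,-7,-2]
  row2 -= -3·row1 → [0,0,1,4]
  row3 -= 2·row1 → [0,0,-1,-8]
  row3 -= -1·row2 → [0,0,0,-4]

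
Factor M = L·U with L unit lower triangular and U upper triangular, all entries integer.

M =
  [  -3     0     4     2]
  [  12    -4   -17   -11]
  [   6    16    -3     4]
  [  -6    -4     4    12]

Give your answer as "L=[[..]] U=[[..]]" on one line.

L=[[1,0,0,0],[-4,1,0,0],[-2,-4,1,0],[2,1,-3,1]] U=[[-3,0,4,2],[0,-4,-1,-3],[0,0,1,-4],[0,0,0,-1]]

  r1 -= -4·r0 → [0,-4,-1,-3]
  r2 -= -2·r0 → [0,16,5,8]
  r3 -= 2·r0 → [0,-4,-4,8]
  r2 -= -4·r1 → [0,0,1,-4]
  r3 -= 1·r1 → [0,0,-3,11]
  r3 -= -3·r2 → [0,0,0,-1]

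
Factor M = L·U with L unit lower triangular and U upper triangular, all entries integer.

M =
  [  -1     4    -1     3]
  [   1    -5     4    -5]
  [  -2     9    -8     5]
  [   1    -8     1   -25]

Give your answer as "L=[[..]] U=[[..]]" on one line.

L=[[1,0,0,0],[-1,1,0,0],[2,-1,1,0],[-1,4,4,1]] U=[[-1,4,-1,3],[0,-1,3,-2],[0,0,-3,-3],[0,0,0,-2]]

  r1 -= -1·r0 → [0,-1,3,-2]
  r2 -= 2·r0 → [0,1,-6,-1]
  r3 -= -1·r0 → [0,-4,0,-22]
  r2 -= -1·r1 → [0,0,-3,-3]
  r3 -= 4·r1 → [0,0,-12,-14]
  r3 -= 4·r2 → [0,0,0,-2]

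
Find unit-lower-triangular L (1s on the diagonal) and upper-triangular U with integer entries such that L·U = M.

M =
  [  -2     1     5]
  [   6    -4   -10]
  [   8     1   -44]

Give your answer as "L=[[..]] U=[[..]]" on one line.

L=[[1,0,0],[-3,1,0],[-4,-5,1]] U=[[-2,1,5],[0,-1,5],[0,0,1]]

  r1 -= -3·r0 → [0,-1,5]
  r2 -= -4·r0 → [0,5,-24]
  r2 -= -5·r1 → [0,0,1]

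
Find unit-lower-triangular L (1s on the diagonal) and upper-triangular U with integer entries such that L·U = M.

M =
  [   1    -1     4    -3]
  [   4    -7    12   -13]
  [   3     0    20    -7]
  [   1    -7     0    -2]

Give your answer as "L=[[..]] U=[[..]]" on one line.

L=[[1,0,0,0],[4,1,0,0],[3,-1,1,0],[1,2,1,1]] U=[[1,-1,4,-3],[0,-3,-4,-1],[0,0,4,1],[0,0,0,2]]

  R1 -= 4·R0 → [0,-3,-4,-1]
  R2 -= 3·R0 → [0,3,8,2]
  R3 -= 1·R0 → [0,-6,-4,1]
  R2 -= -1·R1 → [0,0,4,1]
  R3 -= 2·R1 → [0,0,4,3]
  R3 -= 1·R2 → [0,0,0,2]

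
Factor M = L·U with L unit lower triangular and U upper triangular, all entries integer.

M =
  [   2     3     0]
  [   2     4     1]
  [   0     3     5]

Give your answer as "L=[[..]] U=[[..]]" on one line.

  r1 -= 1·r0 → [0,1,1]
  r2 -= 0·r0 → [0,3,5]
  r2 -= 3·r1 → [0,0,2]

L=[[1,0,0],[1,1,0],[0,3,1]] U=[[2,3,0],[0,1,1],[0,0,2]]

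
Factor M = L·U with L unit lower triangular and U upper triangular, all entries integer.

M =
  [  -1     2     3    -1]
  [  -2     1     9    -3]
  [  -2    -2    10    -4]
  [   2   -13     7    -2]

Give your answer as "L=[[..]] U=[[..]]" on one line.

L=[[1,0,0,0],[2,1,0,0],[2,2,1,0],[-2,3,-2,1]] U=[[-1,2,3,-1],[0,-3,3,-1],[0,0,-2,0],[0,0,0,-1]]

  row1 -= 2·row0 → [0,-3,3,-1]
  row2 -= 2·row0 → [0,-6,4,-2]
  row3 -= -2·row0 → [0,-9,13,-4]
  row2 -= 2·row1 → [0,0,-2,0]
  row3 -= 3·row1 → [0,0,4,-1]
  row3 -= -2·row2 → [0,0,0,-1]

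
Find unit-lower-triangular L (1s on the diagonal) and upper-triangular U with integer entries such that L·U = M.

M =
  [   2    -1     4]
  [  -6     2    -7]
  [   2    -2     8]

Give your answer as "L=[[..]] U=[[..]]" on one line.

  row1 -= -3·row0 → [0,-1,5]
  row2 -= 1·row0 → [0,-1,4]
  row2 -= 1·row1 → [0,0,-1]

L=[[1,0,0],[-3,1,0],[1,1,1]] U=[[2,-1,4],[0,-1,5],[0,0,-1]]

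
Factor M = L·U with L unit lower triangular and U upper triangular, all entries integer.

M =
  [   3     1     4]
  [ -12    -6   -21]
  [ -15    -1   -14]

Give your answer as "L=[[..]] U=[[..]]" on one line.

  row1 -= -4·row0 → [0,-2,-5]
  row2 -= -5·row0 → [0,4,6]
  row2 -= -2·row1 → [0,0,-4]

L=[[1,0,0],[-4,1,0],[-5,-2,1]] U=[[3,1,4],[0,-2,-5],[0,0,-4]]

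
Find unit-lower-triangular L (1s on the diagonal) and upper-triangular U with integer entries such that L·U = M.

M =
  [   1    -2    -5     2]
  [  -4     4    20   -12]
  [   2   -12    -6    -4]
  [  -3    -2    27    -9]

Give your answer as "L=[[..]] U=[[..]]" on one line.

L=[[1,0,0,0],[-4,1,0,0],[2,2,1,0],[-3,2,3,1]] U=[[1,-2,-5,2],[0,-4,0,-4],[0,0,4,0],[0,0,0,5]]

  row1 -= -4·row0 → [0,-4,0,-4]
  row2 -= 2·row0 → [0,-8,4,-8]
  row3 -= -3·row0 → [0,-8,12,-3]
  row2 -= 2·row1 → [0,0,4,0]
  row3 -= 2·row1 → [0,0,12,5]
  row3 -= 3·row2 → [0,0,0,5]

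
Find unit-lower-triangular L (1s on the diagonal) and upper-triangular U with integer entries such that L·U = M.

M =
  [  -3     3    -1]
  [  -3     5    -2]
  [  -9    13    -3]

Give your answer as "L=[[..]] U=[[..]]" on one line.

L=[[1,0,0],[1,1,0],[3,2,1]] U=[[-3,3,-1],[0,2,-1],[0,0,2]]

  r1 -= 1·r0 → [0,2,-1]
  r2 -= 3·r0 → [0,4,0]
  r2 -= 2·r1 → [0,0,2]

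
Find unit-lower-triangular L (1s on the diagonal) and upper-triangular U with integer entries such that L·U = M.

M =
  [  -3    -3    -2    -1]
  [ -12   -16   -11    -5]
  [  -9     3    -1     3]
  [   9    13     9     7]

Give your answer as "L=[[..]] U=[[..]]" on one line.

L=[[1,0,0,0],[4,1,0,0],[3,-3,1,0],[-3,-1,0,1]] U=[[-3,-3,-2,-1],[0,-4,-3,-1],[0,0,-4,3],[0,0,0,3]]

  r1 -= 4·r0 → [0,-4,-3,-1]
  r2 -= 3·r0 → [0,12,5,6]
  r3 -= -3·r0 → [0,4,3,4]
  r2 -= -3·r1 → [0,0,-4,3]
  r3 -= -1·r1 → [0,0,0,3]
  r3 -= 0·r2 → [0,0,0,3]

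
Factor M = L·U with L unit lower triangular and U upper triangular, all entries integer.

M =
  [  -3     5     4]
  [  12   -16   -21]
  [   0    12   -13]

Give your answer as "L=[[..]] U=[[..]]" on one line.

  row1 -= -4·row0 → [0,4,-5]
  row2 -= 0·row0 → [0,12,-13]
  row2 -= 3·row1 → [0,0,2]

L=[[1,0,0],[-4,1,0],[0,3,1]] U=[[-3,5,4],[0,4,-5],[0,0,2]]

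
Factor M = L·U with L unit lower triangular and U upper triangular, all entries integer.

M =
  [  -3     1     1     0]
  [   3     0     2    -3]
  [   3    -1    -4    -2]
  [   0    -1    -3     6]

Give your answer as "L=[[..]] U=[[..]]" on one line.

  row1 -= -1·row0 → [0,1,3,-3]
  row2 -= -1·row0 → [0,0,-3,-2]
  row3 -= 0·row0 → [0,-1,-3,6]
  row2 -= 0·row1 → [0,0,-3,-2]
  row3 -= -1·row1 → [0,0,0,3]
  row3 -= 0·row2 → [0,0,0,3]

L=[[1,0,0,0],[-1,1,0,0],[-1,0,1,0],[0,-1,0,1]] U=[[-3,1,1,0],[0,1,3,-3],[0,0,-3,-2],[0,0,0,3]]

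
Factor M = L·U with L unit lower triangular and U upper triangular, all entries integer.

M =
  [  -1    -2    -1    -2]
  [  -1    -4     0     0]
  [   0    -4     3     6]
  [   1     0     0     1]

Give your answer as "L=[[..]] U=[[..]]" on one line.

  row1 -= 1·row0 → [0,-2,1,2]
  row2 -= 0·row0 → [0,-4,3,6]
  row3 -= -1·row0 → [0,-2,-1,-1]
  row2 -= 2·row1 → [0,0,1,2]
  row3 -= 1·row1 → [0,0,-2,-3]
  row3 -= -2·row2 → [0,0,0,1]

L=[[1,0,0,0],[1,1,0,0],[0,2,1,0],[-1,1,-2,1]] U=[[-1,-2,-1,-2],[0,-2,1,2],[0,0,1,2],[0,0,0,1]]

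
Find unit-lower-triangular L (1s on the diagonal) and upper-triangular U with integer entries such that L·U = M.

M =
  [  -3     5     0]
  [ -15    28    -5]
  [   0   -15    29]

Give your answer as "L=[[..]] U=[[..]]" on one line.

L=[[1,0,0],[5,1,0],[0,-5,1]] U=[[-3,5,0],[0,3,-5],[0,0,4]]

  r1 -= 5·r0 → [0,3,-5]
  r2 -= 0·r0 → [0,-15,29]
  r2 -= -5·r1 → [0,0,4]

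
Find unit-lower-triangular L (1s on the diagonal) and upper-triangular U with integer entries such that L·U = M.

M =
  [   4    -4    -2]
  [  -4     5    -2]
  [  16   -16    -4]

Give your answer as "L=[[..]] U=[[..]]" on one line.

L=[[1,0,0],[-1,1,0],[4,0,1]] U=[[4,-4,-2],[0,1,-4],[0,0,4]]

  row1 -= -1·row0 → [0,1,-4]
  row2 -= 4·row0 → [0,0,4]
  row2 -= 0·row1 → [0,0,4]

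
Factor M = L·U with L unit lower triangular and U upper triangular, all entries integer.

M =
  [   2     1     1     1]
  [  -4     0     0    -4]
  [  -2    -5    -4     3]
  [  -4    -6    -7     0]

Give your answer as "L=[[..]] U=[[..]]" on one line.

  row1 -= -2·row0 → [0,2,2,-2]
  row2 -= -1·row0 → [0,-4,-3,4]
  row3 -= -2·row0 → [0,-4,-5,2]
  row2 -= -2·row1 → [0,0,1,0]
  row3 -= -2·row1 → [0,0,-1,-2]
  row3 -= -1·row2 → [0,0,0,-2]

L=[[1,0,0,0],[-2,1,0,0],[-1,-2,1,0],[-2,-2,-1,1]] U=[[2,1,1,1],[0,2,2,-2],[0,0,1,0],[0,0,0,-2]]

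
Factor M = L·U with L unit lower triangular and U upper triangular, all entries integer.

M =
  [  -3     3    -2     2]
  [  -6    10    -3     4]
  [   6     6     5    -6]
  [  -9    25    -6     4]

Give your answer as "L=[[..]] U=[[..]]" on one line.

L=[[1,0,0,0],[2,1,0,0],[-2,3,1,0],[3,4,2,1]] U=[[-3,3,-2,2],[0,4,1,0],[0,0,-2,-2],[0,0,0,2]]

  r1 -= 2·r0 → [0,4,1,0]
  r2 -= -2·r0 → [0,12,1,-2]
  r3 -= 3·r0 → [0,16,0,-2]
  r2 -= 3·r1 → [0,0,-2,-2]
  r3 -= 4·r1 → [0,0,-4,-2]
  r3 -= 2·r2 → [0,0,0,2]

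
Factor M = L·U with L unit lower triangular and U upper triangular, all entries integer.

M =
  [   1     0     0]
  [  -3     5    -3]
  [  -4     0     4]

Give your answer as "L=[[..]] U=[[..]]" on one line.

L=[[1,0,0],[-3,1,0],[-4,0,1]] U=[[1,0,0],[0,5,-3],[0,0,4]]

  r1 -= -3·r0 → [0,5,-3]
  r2 -= -4·r0 → [0,0,4]
  r2 -= 0·r1 → [0,0,4]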